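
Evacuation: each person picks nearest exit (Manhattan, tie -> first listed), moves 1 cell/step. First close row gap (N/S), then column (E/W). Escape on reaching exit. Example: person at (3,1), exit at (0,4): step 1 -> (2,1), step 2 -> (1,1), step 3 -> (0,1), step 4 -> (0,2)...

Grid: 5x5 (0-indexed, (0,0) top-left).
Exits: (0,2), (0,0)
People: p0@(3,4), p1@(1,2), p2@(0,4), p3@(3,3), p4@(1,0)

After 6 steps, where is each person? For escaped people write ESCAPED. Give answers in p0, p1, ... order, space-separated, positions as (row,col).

Step 1: p0:(3,4)->(2,4) | p1:(1,2)->(0,2)->EXIT | p2:(0,4)->(0,3) | p3:(3,3)->(2,3) | p4:(1,0)->(0,0)->EXIT
Step 2: p0:(2,4)->(1,4) | p1:escaped | p2:(0,3)->(0,2)->EXIT | p3:(2,3)->(1,3) | p4:escaped
Step 3: p0:(1,4)->(0,4) | p1:escaped | p2:escaped | p3:(1,3)->(0,3) | p4:escaped
Step 4: p0:(0,4)->(0,3) | p1:escaped | p2:escaped | p3:(0,3)->(0,2)->EXIT | p4:escaped
Step 5: p0:(0,3)->(0,2)->EXIT | p1:escaped | p2:escaped | p3:escaped | p4:escaped

ESCAPED ESCAPED ESCAPED ESCAPED ESCAPED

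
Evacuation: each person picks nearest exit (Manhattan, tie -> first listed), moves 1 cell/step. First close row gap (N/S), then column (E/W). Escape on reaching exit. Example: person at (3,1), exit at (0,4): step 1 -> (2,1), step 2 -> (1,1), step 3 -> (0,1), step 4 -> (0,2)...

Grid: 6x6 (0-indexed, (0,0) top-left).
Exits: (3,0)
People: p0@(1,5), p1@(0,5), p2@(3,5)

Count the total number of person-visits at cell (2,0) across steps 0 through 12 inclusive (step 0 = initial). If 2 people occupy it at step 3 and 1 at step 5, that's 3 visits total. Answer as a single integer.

Answer: 0

Derivation:
Step 0: p0@(1,5) p1@(0,5) p2@(3,5) -> at (2,0): 0 [-], cum=0
Step 1: p0@(2,5) p1@(1,5) p2@(3,4) -> at (2,0): 0 [-], cum=0
Step 2: p0@(3,5) p1@(2,5) p2@(3,3) -> at (2,0): 0 [-], cum=0
Step 3: p0@(3,4) p1@(3,5) p2@(3,2) -> at (2,0): 0 [-], cum=0
Step 4: p0@(3,3) p1@(3,4) p2@(3,1) -> at (2,0): 0 [-], cum=0
Step 5: p0@(3,2) p1@(3,3) p2@ESC -> at (2,0): 0 [-], cum=0
Step 6: p0@(3,1) p1@(3,2) p2@ESC -> at (2,0): 0 [-], cum=0
Step 7: p0@ESC p1@(3,1) p2@ESC -> at (2,0): 0 [-], cum=0
Step 8: p0@ESC p1@ESC p2@ESC -> at (2,0): 0 [-], cum=0
Total visits = 0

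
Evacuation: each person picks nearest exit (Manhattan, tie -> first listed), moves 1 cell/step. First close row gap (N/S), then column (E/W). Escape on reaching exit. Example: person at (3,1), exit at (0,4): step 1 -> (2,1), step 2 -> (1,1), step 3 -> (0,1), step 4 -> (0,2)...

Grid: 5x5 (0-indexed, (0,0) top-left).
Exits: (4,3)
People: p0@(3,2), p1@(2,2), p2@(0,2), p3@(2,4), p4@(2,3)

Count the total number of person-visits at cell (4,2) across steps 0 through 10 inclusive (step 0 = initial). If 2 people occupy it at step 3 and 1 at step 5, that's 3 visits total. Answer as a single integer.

Answer: 3

Derivation:
Step 0: p0@(3,2) p1@(2,2) p2@(0,2) p3@(2,4) p4@(2,3) -> at (4,2): 0 [-], cum=0
Step 1: p0@(4,2) p1@(3,2) p2@(1,2) p3@(3,4) p4@(3,3) -> at (4,2): 1 [p0], cum=1
Step 2: p0@ESC p1@(4,2) p2@(2,2) p3@(4,4) p4@ESC -> at (4,2): 1 [p1], cum=2
Step 3: p0@ESC p1@ESC p2@(3,2) p3@ESC p4@ESC -> at (4,2): 0 [-], cum=2
Step 4: p0@ESC p1@ESC p2@(4,2) p3@ESC p4@ESC -> at (4,2): 1 [p2], cum=3
Step 5: p0@ESC p1@ESC p2@ESC p3@ESC p4@ESC -> at (4,2): 0 [-], cum=3
Total visits = 3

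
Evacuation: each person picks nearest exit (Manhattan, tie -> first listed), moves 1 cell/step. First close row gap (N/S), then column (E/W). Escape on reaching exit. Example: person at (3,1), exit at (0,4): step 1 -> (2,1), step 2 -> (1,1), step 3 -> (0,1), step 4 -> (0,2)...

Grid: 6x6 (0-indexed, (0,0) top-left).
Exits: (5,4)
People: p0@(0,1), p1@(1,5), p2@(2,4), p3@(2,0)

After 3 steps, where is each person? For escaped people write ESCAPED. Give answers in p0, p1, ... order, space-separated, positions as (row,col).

Step 1: p0:(0,1)->(1,1) | p1:(1,5)->(2,5) | p2:(2,4)->(3,4) | p3:(2,0)->(3,0)
Step 2: p0:(1,1)->(2,1) | p1:(2,5)->(3,5) | p2:(3,4)->(4,4) | p3:(3,0)->(4,0)
Step 3: p0:(2,1)->(3,1) | p1:(3,5)->(4,5) | p2:(4,4)->(5,4)->EXIT | p3:(4,0)->(5,0)

(3,1) (4,5) ESCAPED (5,0)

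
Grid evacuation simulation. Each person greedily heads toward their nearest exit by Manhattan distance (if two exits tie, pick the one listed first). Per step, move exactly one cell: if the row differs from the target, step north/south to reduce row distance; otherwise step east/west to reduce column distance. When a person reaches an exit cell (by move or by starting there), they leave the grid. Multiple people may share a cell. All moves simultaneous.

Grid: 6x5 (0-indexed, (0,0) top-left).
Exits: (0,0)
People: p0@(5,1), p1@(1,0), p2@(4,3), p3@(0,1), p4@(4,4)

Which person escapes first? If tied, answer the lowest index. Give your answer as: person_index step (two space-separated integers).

Step 1: p0:(5,1)->(4,1) | p1:(1,0)->(0,0)->EXIT | p2:(4,3)->(3,3) | p3:(0,1)->(0,0)->EXIT | p4:(4,4)->(3,4)
Step 2: p0:(4,1)->(3,1) | p1:escaped | p2:(3,3)->(2,3) | p3:escaped | p4:(3,4)->(2,4)
Step 3: p0:(3,1)->(2,1) | p1:escaped | p2:(2,3)->(1,3) | p3:escaped | p4:(2,4)->(1,4)
Step 4: p0:(2,1)->(1,1) | p1:escaped | p2:(1,3)->(0,3) | p3:escaped | p4:(1,4)->(0,4)
Step 5: p0:(1,1)->(0,1) | p1:escaped | p2:(0,3)->(0,2) | p3:escaped | p4:(0,4)->(0,3)
Step 6: p0:(0,1)->(0,0)->EXIT | p1:escaped | p2:(0,2)->(0,1) | p3:escaped | p4:(0,3)->(0,2)
Step 7: p0:escaped | p1:escaped | p2:(0,1)->(0,0)->EXIT | p3:escaped | p4:(0,2)->(0,1)
Step 8: p0:escaped | p1:escaped | p2:escaped | p3:escaped | p4:(0,1)->(0,0)->EXIT
Exit steps: [6, 1, 7, 1, 8]
First to escape: p1 at step 1

Answer: 1 1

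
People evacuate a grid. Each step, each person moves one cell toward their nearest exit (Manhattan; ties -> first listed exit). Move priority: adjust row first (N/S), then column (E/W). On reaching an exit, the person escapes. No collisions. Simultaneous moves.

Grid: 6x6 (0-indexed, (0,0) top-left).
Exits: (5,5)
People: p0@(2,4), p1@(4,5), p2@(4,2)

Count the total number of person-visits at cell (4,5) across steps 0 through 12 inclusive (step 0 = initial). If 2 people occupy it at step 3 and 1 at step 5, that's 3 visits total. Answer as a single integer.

Answer: 1

Derivation:
Step 0: p0@(2,4) p1@(4,5) p2@(4,2) -> at (4,5): 1 [p1], cum=1
Step 1: p0@(3,4) p1@ESC p2@(5,2) -> at (4,5): 0 [-], cum=1
Step 2: p0@(4,4) p1@ESC p2@(5,3) -> at (4,5): 0 [-], cum=1
Step 3: p0@(5,4) p1@ESC p2@(5,4) -> at (4,5): 0 [-], cum=1
Step 4: p0@ESC p1@ESC p2@ESC -> at (4,5): 0 [-], cum=1
Total visits = 1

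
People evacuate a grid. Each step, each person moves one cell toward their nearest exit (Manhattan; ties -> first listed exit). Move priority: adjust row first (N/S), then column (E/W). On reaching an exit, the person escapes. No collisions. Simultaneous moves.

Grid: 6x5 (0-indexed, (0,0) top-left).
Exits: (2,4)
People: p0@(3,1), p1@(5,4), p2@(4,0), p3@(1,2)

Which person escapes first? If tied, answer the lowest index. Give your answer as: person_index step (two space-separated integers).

Step 1: p0:(3,1)->(2,1) | p1:(5,4)->(4,4) | p2:(4,0)->(3,0) | p3:(1,2)->(2,2)
Step 2: p0:(2,1)->(2,2) | p1:(4,4)->(3,4) | p2:(3,0)->(2,0) | p3:(2,2)->(2,3)
Step 3: p0:(2,2)->(2,3) | p1:(3,4)->(2,4)->EXIT | p2:(2,0)->(2,1) | p3:(2,3)->(2,4)->EXIT
Step 4: p0:(2,3)->(2,4)->EXIT | p1:escaped | p2:(2,1)->(2,2) | p3:escaped
Step 5: p0:escaped | p1:escaped | p2:(2,2)->(2,3) | p3:escaped
Step 6: p0:escaped | p1:escaped | p2:(2,3)->(2,4)->EXIT | p3:escaped
Exit steps: [4, 3, 6, 3]
First to escape: p1 at step 3

Answer: 1 3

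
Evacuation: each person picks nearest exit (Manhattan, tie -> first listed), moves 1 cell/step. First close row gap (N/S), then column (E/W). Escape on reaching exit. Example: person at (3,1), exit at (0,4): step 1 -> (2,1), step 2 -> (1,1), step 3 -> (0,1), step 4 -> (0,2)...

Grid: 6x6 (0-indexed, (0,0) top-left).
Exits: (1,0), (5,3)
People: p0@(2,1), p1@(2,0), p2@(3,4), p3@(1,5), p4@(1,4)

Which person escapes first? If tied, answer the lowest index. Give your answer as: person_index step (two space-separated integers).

Answer: 1 1

Derivation:
Step 1: p0:(2,1)->(1,1) | p1:(2,0)->(1,0)->EXIT | p2:(3,4)->(4,4) | p3:(1,5)->(1,4) | p4:(1,4)->(1,3)
Step 2: p0:(1,1)->(1,0)->EXIT | p1:escaped | p2:(4,4)->(5,4) | p3:(1,4)->(1,3) | p4:(1,3)->(1,2)
Step 3: p0:escaped | p1:escaped | p2:(5,4)->(5,3)->EXIT | p3:(1,3)->(1,2) | p4:(1,2)->(1,1)
Step 4: p0:escaped | p1:escaped | p2:escaped | p3:(1,2)->(1,1) | p4:(1,1)->(1,0)->EXIT
Step 5: p0:escaped | p1:escaped | p2:escaped | p3:(1,1)->(1,0)->EXIT | p4:escaped
Exit steps: [2, 1, 3, 5, 4]
First to escape: p1 at step 1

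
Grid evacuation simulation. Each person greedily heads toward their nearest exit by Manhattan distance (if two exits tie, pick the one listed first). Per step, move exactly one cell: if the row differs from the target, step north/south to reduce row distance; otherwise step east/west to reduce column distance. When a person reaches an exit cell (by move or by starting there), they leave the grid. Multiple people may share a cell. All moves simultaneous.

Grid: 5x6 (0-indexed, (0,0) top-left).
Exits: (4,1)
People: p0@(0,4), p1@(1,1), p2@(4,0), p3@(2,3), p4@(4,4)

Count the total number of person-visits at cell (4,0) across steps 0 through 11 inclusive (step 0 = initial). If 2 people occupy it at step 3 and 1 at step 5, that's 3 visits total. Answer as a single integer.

Answer: 1

Derivation:
Step 0: p0@(0,4) p1@(1,1) p2@(4,0) p3@(2,3) p4@(4,4) -> at (4,0): 1 [p2], cum=1
Step 1: p0@(1,4) p1@(2,1) p2@ESC p3@(3,3) p4@(4,3) -> at (4,0): 0 [-], cum=1
Step 2: p0@(2,4) p1@(3,1) p2@ESC p3@(4,3) p4@(4,2) -> at (4,0): 0 [-], cum=1
Step 3: p0@(3,4) p1@ESC p2@ESC p3@(4,2) p4@ESC -> at (4,0): 0 [-], cum=1
Step 4: p0@(4,4) p1@ESC p2@ESC p3@ESC p4@ESC -> at (4,0): 0 [-], cum=1
Step 5: p0@(4,3) p1@ESC p2@ESC p3@ESC p4@ESC -> at (4,0): 0 [-], cum=1
Step 6: p0@(4,2) p1@ESC p2@ESC p3@ESC p4@ESC -> at (4,0): 0 [-], cum=1
Step 7: p0@ESC p1@ESC p2@ESC p3@ESC p4@ESC -> at (4,0): 0 [-], cum=1
Total visits = 1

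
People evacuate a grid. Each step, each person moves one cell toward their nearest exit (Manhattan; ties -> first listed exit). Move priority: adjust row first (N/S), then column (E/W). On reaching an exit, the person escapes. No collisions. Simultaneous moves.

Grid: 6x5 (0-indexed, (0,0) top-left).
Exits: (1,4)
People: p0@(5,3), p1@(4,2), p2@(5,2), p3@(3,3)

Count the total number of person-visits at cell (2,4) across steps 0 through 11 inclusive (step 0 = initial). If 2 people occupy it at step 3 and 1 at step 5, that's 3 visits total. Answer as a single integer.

Step 0: p0@(5,3) p1@(4,2) p2@(5,2) p3@(3,3) -> at (2,4): 0 [-], cum=0
Step 1: p0@(4,3) p1@(3,2) p2@(4,2) p3@(2,3) -> at (2,4): 0 [-], cum=0
Step 2: p0@(3,3) p1@(2,2) p2@(3,2) p3@(1,3) -> at (2,4): 0 [-], cum=0
Step 3: p0@(2,3) p1@(1,2) p2@(2,2) p3@ESC -> at (2,4): 0 [-], cum=0
Step 4: p0@(1,3) p1@(1,3) p2@(1,2) p3@ESC -> at (2,4): 0 [-], cum=0
Step 5: p0@ESC p1@ESC p2@(1,3) p3@ESC -> at (2,4): 0 [-], cum=0
Step 6: p0@ESC p1@ESC p2@ESC p3@ESC -> at (2,4): 0 [-], cum=0
Total visits = 0

Answer: 0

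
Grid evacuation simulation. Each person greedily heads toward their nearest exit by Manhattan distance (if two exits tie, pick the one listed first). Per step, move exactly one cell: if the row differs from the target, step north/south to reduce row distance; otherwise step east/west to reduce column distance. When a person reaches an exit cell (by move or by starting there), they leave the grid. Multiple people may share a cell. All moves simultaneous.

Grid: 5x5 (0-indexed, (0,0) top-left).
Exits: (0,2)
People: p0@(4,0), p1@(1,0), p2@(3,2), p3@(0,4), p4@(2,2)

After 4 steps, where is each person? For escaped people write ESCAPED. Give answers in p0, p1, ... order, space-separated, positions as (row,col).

Step 1: p0:(4,0)->(3,0) | p1:(1,0)->(0,0) | p2:(3,2)->(2,2) | p3:(0,4)->(0,3) | p4:(2,2)->(1,2)
Step 2: p0:(3,0)->(2,0) | p1:(0,0)->(0,1) | p2:(2,2)->(1,2) | p3:(0,3)->(0,2)->EXIT | p4:(1,2)->(0,2)->EXIT
Step 3: p0:(2,0)->(1,0) | p1:(0,1)->(0,2)->EXIT | p2:(1,2)->(0,2)->EXIT | p3:escaped | p4:escaped
Step 4: p0:(1,0)->(0,0) | p1:escaped | p2:escaped | p3:escaped | p4:escaped

(0,0) ESCAPED ESCAPED ESCAPED ESCAPED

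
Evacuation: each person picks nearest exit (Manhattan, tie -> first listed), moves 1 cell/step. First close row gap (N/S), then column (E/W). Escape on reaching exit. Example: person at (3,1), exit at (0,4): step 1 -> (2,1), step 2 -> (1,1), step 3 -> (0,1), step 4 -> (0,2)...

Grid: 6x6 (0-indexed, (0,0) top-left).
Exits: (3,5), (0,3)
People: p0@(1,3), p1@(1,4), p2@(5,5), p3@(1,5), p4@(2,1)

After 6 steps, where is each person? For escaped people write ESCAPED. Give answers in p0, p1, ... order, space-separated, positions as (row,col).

Step 1: p0:(1,3)->(0,3)->EXIT | p1:(1,4)->(0,4) | p2:(5,5)->(4,5) | p3:(1,5)->(2,5) | p4:(2,1)->(1,1)
Step 2: p0:escaped | p1:(0,4)->(0,3)->EXIT | p2:(4,5)->(3,5)->EXIT | p3:(2,5)->(3,5)->EXIT | p4:(1,1)->(0,1)
Step 3: p0:escaped | p1:escaped | p2:escaped | p3:escaped | p4:(0,1)->(0,2)
Step 4: p0:escaped | p1:escaped | p2:escaped | p3:escaped | p4:(0,2)->(0,3)->EXIT

ESCAPED ESCAPED ESCAPED ESCAPED ESCAPED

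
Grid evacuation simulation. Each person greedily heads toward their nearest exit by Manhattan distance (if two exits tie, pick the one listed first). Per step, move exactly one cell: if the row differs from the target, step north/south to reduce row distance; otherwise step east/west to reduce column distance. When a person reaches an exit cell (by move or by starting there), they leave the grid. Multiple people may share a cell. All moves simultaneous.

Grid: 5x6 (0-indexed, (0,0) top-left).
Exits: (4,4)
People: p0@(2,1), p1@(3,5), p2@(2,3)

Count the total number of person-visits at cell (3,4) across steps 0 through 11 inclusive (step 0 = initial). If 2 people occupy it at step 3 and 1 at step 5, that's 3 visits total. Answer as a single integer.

Answer: 0

Derivation:
Step 0: p0@(2,1) p1@(3,5) p2@(2,3) -> at (3,4): 0 [-], cum=0
Step 1: p0@(3,1) p1@(4,5) p2@(3,3) -> at (3,4): 0 [-], cum=0
Step 2: p0@(4,1) p1@ESC p2@(4,3) -> at (3,4): 0 [-], cum=0
Step 3: p0@(4,2) p1@ESC p2@ESC -> at (3,4): 0 [-], cum=0
Step 4: p0@(4,3) p1@ESC p2@ESC -> at (3,4): 0 [-], cum=0
Step 5: p0@ESC p1@ESC p2@ESC -> at (3,4): 0 [-], cum=0
Total visits = 0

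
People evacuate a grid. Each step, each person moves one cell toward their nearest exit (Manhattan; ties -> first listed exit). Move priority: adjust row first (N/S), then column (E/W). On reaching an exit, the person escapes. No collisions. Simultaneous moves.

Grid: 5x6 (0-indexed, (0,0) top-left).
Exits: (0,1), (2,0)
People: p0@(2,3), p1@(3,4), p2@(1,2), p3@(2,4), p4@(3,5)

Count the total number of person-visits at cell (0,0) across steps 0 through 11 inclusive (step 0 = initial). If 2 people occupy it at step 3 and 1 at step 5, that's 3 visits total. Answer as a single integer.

Step 0: p0@(2,3) p1@(3,4) p2@(1,2) p3@(2,4) p4@(3,5) -> at (0,0): 0 [-], cum=0
Step 1: p0@(2,2) p1@(2,4) p2@(0,2) p3@(2,3) p4@(2,5) -> at (0,0): 0 [-], cum=0
Step 2: p0@(2,1) p1@(2,3) p2@ESC p3@(2,2) p4@(2,4) -> at (0,0): 0 [-], cum=0
Step 3: p0@ESC p1@(2,2) p2@ESC p3@(2,1) p4@(2,3) -> at (0,0): 0 [-], cum=0
Step 4: p0@ESC p1@(2,1) p2@ESC p3@ESC p4@(2,2) -> at (0,0): 0 [-], cum=0
Step 5: p0@ESC p1@ESC p2@ESC p3@ESC p4@(2,1) -> at (0,0): 0 [-], cum=0
Step 6: p0@ESC p1@ESC p2@ESC p3@ESC p4@ESC -> at (0,0): 0 [-], cum=0
Total visits = 0

Answer: 0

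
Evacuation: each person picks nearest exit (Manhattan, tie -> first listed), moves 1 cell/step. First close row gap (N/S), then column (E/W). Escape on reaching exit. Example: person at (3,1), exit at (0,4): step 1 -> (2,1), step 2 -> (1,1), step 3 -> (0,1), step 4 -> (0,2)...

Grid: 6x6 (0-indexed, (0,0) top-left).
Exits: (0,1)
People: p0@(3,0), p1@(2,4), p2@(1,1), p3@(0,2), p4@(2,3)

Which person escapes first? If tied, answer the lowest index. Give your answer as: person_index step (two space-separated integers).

Step 1: p0:(3,0)->(2,0) | p1:(2,4)->(1,4) | p2:(1,1)->(0,1)->EXIT | p3:(0,2)->(0,1)->EXIT | p4:(2,3)->(1,3)
Step 2: p0:(2,0)->(1,0) | p1:(1,4)->(0,4) | p2:escaped | p3:escaped | p4:(1,3)->(0,3)
Step 3: p0:(1,0)->(0,0) | p1:(0,4)->(0,3) | p2:escaped | p3:escaped | p4:(0,3)->(0,2)
Step 4: p0:(0,0)->(0,1)->EXIT | p1:(0,3)->(0,2) | p2:escaped | p3:escaped | p4:(0,2)->(0,1)->EXIT
Step 5: p0:escaped | p1:(0,2)->(0,1)->EXIT | p2:escaped | p3:escaped | p4:escaped
Exit steps: [4, 5, 1, 1, 4]
First to escape: p2 at step 1

Answer: 2 1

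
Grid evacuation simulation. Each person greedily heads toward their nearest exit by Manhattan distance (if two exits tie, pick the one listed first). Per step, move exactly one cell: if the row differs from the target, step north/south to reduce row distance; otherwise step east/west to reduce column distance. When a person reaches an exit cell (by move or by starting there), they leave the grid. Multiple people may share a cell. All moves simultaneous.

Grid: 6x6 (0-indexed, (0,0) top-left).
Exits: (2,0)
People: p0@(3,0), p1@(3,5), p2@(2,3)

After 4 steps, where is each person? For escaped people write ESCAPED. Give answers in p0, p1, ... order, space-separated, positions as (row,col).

Step 1: p0:(3,0)->(2,0)->EXIT | p1:(3,5)->(2,5) | p2:(2,3)->(2,2)
Step 2: p0:escaped | p1:(2,5)->(2,4) | p2:(2,2)->(2,1)
Step 3: p0:escaped | p1:(2,4)->(2,3) | p2:(2,1)->(2,0)->EXIT
Step 4: p0:escaped | p1:(2,3)->(2,2) | p2:escaped

ESCAPED (2,2) ESCAPED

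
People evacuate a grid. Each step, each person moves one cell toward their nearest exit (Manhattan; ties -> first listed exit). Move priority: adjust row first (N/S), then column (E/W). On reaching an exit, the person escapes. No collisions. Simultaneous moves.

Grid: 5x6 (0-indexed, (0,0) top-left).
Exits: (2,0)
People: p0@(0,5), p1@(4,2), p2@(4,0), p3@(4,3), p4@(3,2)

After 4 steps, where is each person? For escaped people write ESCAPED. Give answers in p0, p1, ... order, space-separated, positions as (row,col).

Step 1: p0:(0,5)->(1,5) | p1:(4,2)->(3,2) | p2:(4,0)->(3,0) | p3:(4,3)->(3,3) | p4:(3,2)->(2,2)
Step 2: p0:(1,5)->(2,5) | p1:(3,2)->(2,2) | p2:(3,0)->(2,0)->EXIT | p3:(3,3)->(2,3) | p4:(2,2)->(2,1)
Step 3: p0:(2,5)->(2,4) | p1:(2,2)->(2,1) | p2:escaped | p3:(2,3)->(2,2) | p4:(2,1)->(2,0)->EXIT
Step 4: p0:(2,4)->(2,3) | p1:(2,1)->(2,0)->EXIT | p2:escaped | p3:(2,2)->(2,1) | p4:escaped

(2,3) ESCAPED ESCAPED (2,1) ESCAPED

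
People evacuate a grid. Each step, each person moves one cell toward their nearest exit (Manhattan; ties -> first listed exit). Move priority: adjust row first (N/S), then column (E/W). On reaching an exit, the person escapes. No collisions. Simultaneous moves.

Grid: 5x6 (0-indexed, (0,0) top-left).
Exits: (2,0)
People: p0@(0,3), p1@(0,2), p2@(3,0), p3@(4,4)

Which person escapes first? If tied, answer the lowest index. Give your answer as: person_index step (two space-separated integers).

Step 1: p0:(0,3)->(1,3) | p1:(0,2)->(1,2) | p2:(3,0)->(2,0)->EXIT | p3:(4,4)->(3,4)
Step 2: p0:(1,3)->(2,3) | p1:(1,2)->(2,2) | p2:escaped | p3:(3,4)->(2,4)
Step 3: p0:(2,3)->(2,2) | p1:(2,2)->(2,1) | p2:escaped | p3:(2,4)->(2,3)
Step 4: p0:(2,2)->(2,1) | p1:(2,1)->(2,0)->EXIT | p2:escaped | p3:(2,3)->(2,2)
Step 5: p0:(2,1)->(2,0)->EXIT | p1:escaped | p2:escaped | p3:(2,2)->(2,1)
Step 6: p0:escaped | p1:escaped | p2:escaped | p3:(2,1)->(2,0)->EXIT
Exit steps: [5, 4, 1, 6]
First to escape: p2 at step 1

Answer: 2 1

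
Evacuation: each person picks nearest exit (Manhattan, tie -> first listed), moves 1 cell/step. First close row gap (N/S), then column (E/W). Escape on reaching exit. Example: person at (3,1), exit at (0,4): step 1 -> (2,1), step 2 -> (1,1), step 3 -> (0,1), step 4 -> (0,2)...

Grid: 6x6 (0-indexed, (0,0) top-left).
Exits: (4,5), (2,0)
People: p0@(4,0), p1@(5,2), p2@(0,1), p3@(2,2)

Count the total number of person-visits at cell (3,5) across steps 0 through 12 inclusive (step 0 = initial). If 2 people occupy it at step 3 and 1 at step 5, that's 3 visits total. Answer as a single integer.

Step 0: p0@(4,0) p1@(5,2) p2@(0,1) p3@(2,2) -> at (3,5): 0 [-], cum=0
Step 1: p0@(3,0) p1@(4,2) p2@(1,1) p3@(2,1) -> at (3,5): 0 [-], cum=0
Step 2: p0@ESC p1@(4,3) p2@(2,1) p3@ESC -> at (3,5): 0 [-], cum=0
Step 3: p0@ESC p1@(4,4) p2@ESC p3@ESC -> at (3,5): 0 [-], cum=0
Step 4: p0@ESC p1@ESC p2@ESC p3@ESC -> at (3,5): 0 [-], cum=0
Total visits = 0

Answer: 0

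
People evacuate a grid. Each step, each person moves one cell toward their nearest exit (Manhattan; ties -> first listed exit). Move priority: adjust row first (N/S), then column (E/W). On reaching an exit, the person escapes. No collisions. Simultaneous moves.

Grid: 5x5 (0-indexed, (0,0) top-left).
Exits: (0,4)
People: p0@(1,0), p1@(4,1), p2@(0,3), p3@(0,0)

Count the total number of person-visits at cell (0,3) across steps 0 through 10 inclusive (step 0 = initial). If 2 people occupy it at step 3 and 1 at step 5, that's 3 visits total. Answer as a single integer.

Answer: 4

Derivation:
Step 0: p0@(1,0) p1@(4,1) p2@(0,3) p3@(0,0) -> at (0,3): 1 [p2], cum=1
Step 1: p0@(0,0) p1@(3,1) p2@ESC p3@(0,1) -> at (0,3): 0 [-], cum=1
Step 2: p0@(0,1) p1@(2,1) p2@ESC p3@(0,2) -> at (0,3): 0 [-], cum=1
Step 3: p0@(0,2) p1@(1,1) p2@ESC p3@(0,3) -> at (0,3): 1 [p3], cum=2
Step 4: p0@(0,3) p1@(0,1) p2@ESC p3@ESC -> at (0,3): 1 [p0], cum=3
Step 5: p0@ESC p1@(0,2) p2@ESC p3@ESC -> at (0,3): 0 [-], cum=3
Step 6: p0@ESC p1@(0,3) p2@ESC p3@ESC -> at (0,3): 1 [p1], cum=4
Step 7: p0@ESC p1@ESC p2@ESC p3@ESC -> at (0,3): 0 [-], cum=4
Total visits = 4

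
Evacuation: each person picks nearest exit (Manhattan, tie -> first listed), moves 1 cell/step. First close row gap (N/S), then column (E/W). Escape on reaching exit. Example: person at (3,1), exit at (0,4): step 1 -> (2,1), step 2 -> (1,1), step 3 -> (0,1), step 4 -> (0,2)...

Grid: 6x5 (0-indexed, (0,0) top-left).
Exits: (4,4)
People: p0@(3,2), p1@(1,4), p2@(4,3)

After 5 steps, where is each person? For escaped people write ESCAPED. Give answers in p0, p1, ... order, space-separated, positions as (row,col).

Step 1: p0:(3,2)->(4,2) | p1:(1,4)->(2,4) | p2:(4,3)->(4,4)->EXIT
Step 2: p0:(4,2)->(4,3) | p1:(2,4)->(3,4) | p2:escaped
Step 3: p0:(4,3)->(4,4)->EXIT | p1:(3,4)->(4,4)->EXIT | p2:escaped

ESCAPED ESCAPED ESCAPED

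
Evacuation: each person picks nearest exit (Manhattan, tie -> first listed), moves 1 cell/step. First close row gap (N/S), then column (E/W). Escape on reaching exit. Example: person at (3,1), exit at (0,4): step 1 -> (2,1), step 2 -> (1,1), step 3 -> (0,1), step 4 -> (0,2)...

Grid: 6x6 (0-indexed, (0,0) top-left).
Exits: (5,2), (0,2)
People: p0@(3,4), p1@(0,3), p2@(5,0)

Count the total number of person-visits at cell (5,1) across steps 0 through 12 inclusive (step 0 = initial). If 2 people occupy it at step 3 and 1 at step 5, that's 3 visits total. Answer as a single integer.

Step 0: p0@(3,4) p1@(0,3) p2@(5,0) -> at (5,1): 0 [-], cum=0
Step 1: p0@(4,4) p1@ESC p2@(5,1) -> at (5,1): 1 [p2], cum=1
Step 2: p0@(5,4) p1@ESC p2@ESC -> at (5,1): 0 [-], cum=1
Step 3: p0@(5,3) p1@ESC p2@ESC -> at (5,1): 0 [-], cum=1
Step 4: p0@ESC p1@ESC p2@ESC -> at (5,1): 0 [-], cum=1
Total visits = 1

Answer: 1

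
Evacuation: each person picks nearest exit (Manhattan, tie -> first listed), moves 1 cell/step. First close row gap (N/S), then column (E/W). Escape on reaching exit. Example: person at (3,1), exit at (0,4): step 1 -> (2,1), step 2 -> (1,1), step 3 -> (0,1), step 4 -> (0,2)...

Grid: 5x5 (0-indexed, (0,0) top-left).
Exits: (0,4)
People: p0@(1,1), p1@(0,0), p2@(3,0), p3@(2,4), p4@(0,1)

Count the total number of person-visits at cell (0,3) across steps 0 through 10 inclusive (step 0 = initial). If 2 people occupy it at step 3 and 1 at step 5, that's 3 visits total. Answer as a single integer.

Answer: 4

Derivation:
Step 0: p0@(1,1) p1@(0,0) p2@(3,0) p3@(2,4) p4@(0,1) -> at (0,3): 0 [-], cum=0
Step 1: p0@(0,1) p1@(0,1) p2@(2,0) p3@(1,4) p4@(0,2) -> at (0,3): 0 [-], cum=0
Step 2: p0@(0,2) p1@(0,2) p2@(1,0) p3@ESC p4@(0,3) -> at (0,3): 1 [p4], cum=1
Step 3: p0@(0,3) p1@(0,3) p2@(0,0) p3@ESC p4@ESC -> at (0,3): 2 [p0,p1], cum=3
Step 4: p0@ESC p1@ESC p2@(0,1) p3@ESC p4@ESC -> at (0,3): 0 [-], cum=3
Step 5: p0@ESC p1@ESC p2@(0,2) p3@ESC p4@ESC -> at (0,3): 0 [-], cum=3
Step 6: p0@ESC p1@ESC p2@(0,3) p3@ESC p4@ESC -> at (0,3): 1 [p2], cum=4
Step 7: p0@ESC p1@ESC p2@ESC p3@ESC p4@ESC -> at (0,3): 0 [-], cum=4
Total visits = 4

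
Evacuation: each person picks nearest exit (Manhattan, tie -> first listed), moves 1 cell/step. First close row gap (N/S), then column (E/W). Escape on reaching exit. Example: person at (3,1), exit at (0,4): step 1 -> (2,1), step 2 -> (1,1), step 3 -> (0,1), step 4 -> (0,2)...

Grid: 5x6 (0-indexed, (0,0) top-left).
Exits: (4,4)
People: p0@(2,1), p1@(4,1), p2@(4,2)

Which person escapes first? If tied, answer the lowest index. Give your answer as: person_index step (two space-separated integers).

Step 1: p0:(2,1)->(3,1) | p1:(4,1)->(4,2) | p2:(4,2)->(4,3)
Step 2: p0:(3,1)->(4,1) | p1:(4,2)->(4,3) | p2:(4,3)->(4,4)->EXIT
Step 3: p0:(4,1)->(4,2) | p1:(4,3)->(4,4)->EXIT | p2:escaped
Step 4: p0:(4,2)->(4,3) | p1:escaped | p2:escaped
Step 5: p0:(4,3)->(4,4)->EXIT | p1:escaped | p2:escaped
Exit steps: [5, 3, 2]
First to escape: p2 at step 2

Answer: 2 2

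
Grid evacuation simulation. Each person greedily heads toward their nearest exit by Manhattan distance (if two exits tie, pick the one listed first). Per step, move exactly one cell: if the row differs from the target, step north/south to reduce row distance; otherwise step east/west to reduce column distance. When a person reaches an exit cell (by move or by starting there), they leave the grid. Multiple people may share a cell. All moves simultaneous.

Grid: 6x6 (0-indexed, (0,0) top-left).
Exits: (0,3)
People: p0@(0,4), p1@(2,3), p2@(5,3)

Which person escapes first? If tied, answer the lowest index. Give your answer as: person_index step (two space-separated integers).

Step 1: p0:(0,4)->(0,3)->EXIT | p1:(2,3)->(1,3) | p2:(5,3)->(4,3)
Step 2: p0:escaped | p1:(1,3)->(0,3)->EXIT | p2:(4,3)->(3,3)
Step 3: p0:escaped | p1:escaped | p2:(3,3)->(2,3)
Step 4: p0:escaped | p1:escaped | p2:(2,3)->(1,3)
Step 5: p0:escaped | p1:escaped | p2:(1,3)->(0,3)->EXIT
Exit steps: [1, 2, 5]
First to escape: p0 at step 1

Answer: 0 1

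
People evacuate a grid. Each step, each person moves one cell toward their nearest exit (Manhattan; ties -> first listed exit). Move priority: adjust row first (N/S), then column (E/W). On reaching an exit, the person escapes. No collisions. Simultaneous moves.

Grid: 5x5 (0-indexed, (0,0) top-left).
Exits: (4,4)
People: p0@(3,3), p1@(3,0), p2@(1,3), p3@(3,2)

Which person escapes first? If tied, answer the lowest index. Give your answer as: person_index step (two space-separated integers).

Step 1: p0:(3,3)->(4,3) | p1:(3,0)->(4,0) | p2:(1,3)->(2,3) | p3:(3,2)->(4,2)
Step 2: p0:(4,3)->(4,4)->EXIT | p1:(4,0)->(4,1) | p2:(2,3)->(3,3) | p3:(4,2)->(4,3)
Step 3: p0:escaped | p1:(4,1)->(4,2) | p2:(3,3)->(4,3) | p3:(4,3)->(4,4)->EXIT
Step 4: p0:escaped | p1:(4,2)->(4,3) | p2:(4,3)->(4,4)->EXIT | p3:escaped
Step 5: p0:escaped | p1:(4,3)->(4,4)->EXIT | p2:escaped | p3:escaped
Exit steps: [2, 5, 4, 3]
First to escape: p0 at step 2

Answer: 0 2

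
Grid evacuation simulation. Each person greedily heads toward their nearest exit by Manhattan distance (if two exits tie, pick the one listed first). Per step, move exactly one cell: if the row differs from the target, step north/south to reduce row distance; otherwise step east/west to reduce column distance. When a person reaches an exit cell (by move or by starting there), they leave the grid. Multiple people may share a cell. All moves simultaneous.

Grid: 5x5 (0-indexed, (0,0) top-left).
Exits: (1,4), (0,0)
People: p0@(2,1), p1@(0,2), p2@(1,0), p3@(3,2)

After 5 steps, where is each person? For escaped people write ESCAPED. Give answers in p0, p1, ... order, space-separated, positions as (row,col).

Step 1: p0:(2,1)->(1,1) | p1:(0,2)->(0,1) | p2:(1,0)->(0,0)->EXIT | p3:(3,2)->(2,2)
Step 2: p0:(1,1)->(0,1) | p1:(0,1)->(0,0)->EXIT | p2:escaped | p3:(2,2)->(1,2)
Step 3: p0:(0,1)->(0,0)->EXIT | p1:escaped | p2:escaped | p3:(1,2)->(1,3)
Step 4: p0:escaped | p1:escaped | p2:escaped | p3:(1,3)->(1,4)->EXIT

ESCAPED ESCAPED ESCAPED ESCAPED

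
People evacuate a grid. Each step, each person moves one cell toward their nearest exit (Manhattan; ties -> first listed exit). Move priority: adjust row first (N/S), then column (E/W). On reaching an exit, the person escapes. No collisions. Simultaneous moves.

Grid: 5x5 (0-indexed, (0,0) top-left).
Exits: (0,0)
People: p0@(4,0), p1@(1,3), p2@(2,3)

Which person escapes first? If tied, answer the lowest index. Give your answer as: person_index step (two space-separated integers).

Answer: 0 4

Derivation:
Step 1: p0:(4,0)->(3,0) | p1:(1,3)->(0,3) | p2:(2,3)->(1,3)
Step 2: p0:(3,0)->(2,0) | p1:(0,3)->(0,2) | p2:(1,3)->(0,3)
Step 3: p0:(2,0)->(1,0) | p1:(0,2)->(0,1) | p2:(0,3)->(0,2)
Step 4: p0:(1,0)->(0,0)->EXIT | p1:(0,1)->(0,0)->EXIT | p2:(0,2)->(0,1)
Step 5: p0:escaped | p1:escaped | p2:(0,1)->(0,0)->EXIT
Exit steps: [4, 4, 5]
First to escape: p0 at step 4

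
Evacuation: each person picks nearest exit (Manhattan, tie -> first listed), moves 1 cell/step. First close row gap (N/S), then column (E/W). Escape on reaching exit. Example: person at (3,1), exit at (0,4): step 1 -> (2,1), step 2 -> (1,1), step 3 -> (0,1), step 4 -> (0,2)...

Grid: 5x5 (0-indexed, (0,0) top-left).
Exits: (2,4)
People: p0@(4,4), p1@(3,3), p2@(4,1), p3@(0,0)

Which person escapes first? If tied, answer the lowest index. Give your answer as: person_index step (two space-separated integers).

Answer: 0 2

Derivation:
Step 1: p0:(4,4)->(3,4) | p1:(3,3)->(2,3) | p2:(4,1)->(3,1) | p3:(0,0)->(1,0)
Step 2: p0:(3,4)->(2,4)->EXIT | p1:(2,3)->(2,4)->EXIT | p2:(3,1)->(2,1) | p3:(1,0)->(2,0)
Step 3: p0:escaped | p1:escaped | p2:(2,1)->(2,2) | p3:(2,0)->(2,1)
Step 4: p0:escaped | p1:escaped | p2:(2,2)->(2,3) | p3:(2,1)->(2,2)
Step 5: p0:escaped | p1:escaped | p2:(2,3)->(2,4)->EXIT | p3:(2,2)->(2,3)
Step 6: p0:escaped | p1:escaped | p2:escaped | p3:(2,3)->(2,4)->EXIT
Exit steps: [2, 2, 5, 6]
First to escape: p0 at step 2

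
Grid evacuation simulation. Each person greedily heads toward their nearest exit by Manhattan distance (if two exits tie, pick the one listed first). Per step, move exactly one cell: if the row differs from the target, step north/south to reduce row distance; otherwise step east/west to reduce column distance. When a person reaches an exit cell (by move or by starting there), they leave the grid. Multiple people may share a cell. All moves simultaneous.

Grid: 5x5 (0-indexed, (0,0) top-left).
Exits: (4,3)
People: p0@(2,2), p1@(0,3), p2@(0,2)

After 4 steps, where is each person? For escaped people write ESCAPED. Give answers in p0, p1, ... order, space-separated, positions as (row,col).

Step 1: p0:(2,2)->(3,2) | p1:(0,3)->(1,3) | p2:(0,2)->(1,2)
Step 2: p0:(3,2)->(4,2) | p1:(1,3)->(2,3) | p2:(1,2)->(2,2)
Step 3: p0:(4,2)->(4,3)->EXIT | p1:(2,3)->(3,3) | p2:(2,2)->(3,2)
Step 4: p0:escaped | p1:(3,3)->(4,3)->EXIT | p2:(3,2)->(4,2)

ESCAPED ESCAPED (4,2)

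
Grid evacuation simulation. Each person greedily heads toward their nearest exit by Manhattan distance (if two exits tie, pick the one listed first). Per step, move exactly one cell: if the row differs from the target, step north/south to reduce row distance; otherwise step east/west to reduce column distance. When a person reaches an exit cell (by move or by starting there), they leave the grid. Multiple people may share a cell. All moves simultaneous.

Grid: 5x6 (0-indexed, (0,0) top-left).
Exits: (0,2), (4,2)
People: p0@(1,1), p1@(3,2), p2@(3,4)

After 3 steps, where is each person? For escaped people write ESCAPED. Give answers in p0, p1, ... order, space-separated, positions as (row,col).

Step 1: p0:(1,1)->(0,1) | p1:(3,2)->(4,2)->EXIT | p2:(3,4)->(4,4)
Step 2: p0:(0,1)->(0,2)->EXIT | p1:escaped | p2:(4,4)->(4,3)
Step 3: p0:escaped | p1:escaped | p2:(4,3)->(4,2)->EXIT

ESCAPED ESCAPED ESCAPED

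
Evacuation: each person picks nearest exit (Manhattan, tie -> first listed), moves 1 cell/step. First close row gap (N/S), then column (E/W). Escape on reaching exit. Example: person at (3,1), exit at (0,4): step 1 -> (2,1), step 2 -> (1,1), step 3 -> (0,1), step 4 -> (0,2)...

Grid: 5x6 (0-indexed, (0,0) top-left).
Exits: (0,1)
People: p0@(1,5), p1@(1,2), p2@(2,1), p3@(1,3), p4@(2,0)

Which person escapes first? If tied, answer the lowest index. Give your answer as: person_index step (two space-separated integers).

Step 1: p0:(1,5)->(0,5) | p1:(1,2)->(0,2) | p2:(2,1)->(1,1) | p3:(1,3)->(0,3) | p4:(2,0)->(1,0)
Step 2: p0:(0,5)->(0,4) | p1:(0,2)->(0,1)->EXIT | p2:(1,1)->(0,1)->EXIT | p3:(0,3)->(0,2) | p4:(1,0)->(0,0)
Step 3: p0:(0,4)->(0,3) | p1:escaped | p2:escaped | p3:(0,2)->(0,1)->EXIT | p4:(0,0)->(0,1)->EXIT
Step 4: p0:(0,3)->(0,2) | p1:escaped | p2:escaped | p3:escaped | p4:escaped
Step 5: p0:(0,2)->(0,1)->EXIT | p1:escaped | p2:escaped | p3:escaped | p4:escaped
Exit steps: [5, 2, 2, 3, 3]
First to escape: p1 at step 2

Answer: 1 2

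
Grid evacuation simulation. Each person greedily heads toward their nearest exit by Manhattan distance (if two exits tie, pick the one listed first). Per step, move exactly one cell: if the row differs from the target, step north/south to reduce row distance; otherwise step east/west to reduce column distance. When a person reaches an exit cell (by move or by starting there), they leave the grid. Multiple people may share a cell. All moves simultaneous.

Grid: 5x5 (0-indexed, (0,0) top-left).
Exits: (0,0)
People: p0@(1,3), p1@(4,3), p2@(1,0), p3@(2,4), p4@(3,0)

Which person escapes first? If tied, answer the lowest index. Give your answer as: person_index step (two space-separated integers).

Step 1: p0:(1,3)->(0,3) | p1:(4,3)->(3,3) | p2:(1,0)->(0,0)->EXIT | p3:(2,4)->(1,4) | p4:(3,0)->(2,0)
Step 2: p0:(0,3)->(0,2) | p1:(3,3)->(2,3) | p2:escaped | p3:(1,4)->(0,4) | p4:(2,0)->(1,0)
Step 3: p0:(0,2)->(0,1) | p1:(2,3)->(1,3) | p2:escaped | p3:(0,4)->(0,3) | p4:(1,0)->(0,0)->EXIT
Step 4: p0:(0,1)->(0,0)->EXIT | p1:(1,3)->(0,3) | p2:escaped | p3:(0,3)->(0,2) | p4:escaped
Step 5: p0:escaped | p1:(0,3)->(0,2) | p2:escaped | p3:(0,2)->(0,1) | p4:escaped
Step 6: p0:escaped | p1:(0,2)->(0,1) | p2:escaped | p3:(0,1)->(0,0)->EXIT | p4:escaped
Step 7: p0:escaped | p1:(0,1)->(0,0)->EXIT | p2:escaped | p3:escaped | p4:escaped
Exit steps: [4, 7, 1, 6, 3]
First to escape: p2 at step 1

Answer: 2 1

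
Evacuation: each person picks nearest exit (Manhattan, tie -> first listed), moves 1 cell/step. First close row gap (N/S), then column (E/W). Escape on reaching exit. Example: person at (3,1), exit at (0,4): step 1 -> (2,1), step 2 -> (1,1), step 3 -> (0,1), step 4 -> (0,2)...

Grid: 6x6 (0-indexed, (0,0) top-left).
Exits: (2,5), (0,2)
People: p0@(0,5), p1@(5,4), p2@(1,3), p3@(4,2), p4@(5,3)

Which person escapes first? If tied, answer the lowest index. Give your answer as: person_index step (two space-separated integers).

Answer: 0 2

Derivation:
Step 1: p0:(0,5)->(1,5) | p1:(5,4)->(4,4) | p2:(1,3)->(0,3) | p3:(4,2)->(3,2) | p4:(5,3)->(4,3)
Step 2: p0:(1,5)->(2,5)->EXIT | p1:(4,4)->(3,4) | p2:(0,3)->(0,2)->EXIT | p3:(3,2)->(2,2) | p4:(4,3)->(3,3)
Step 3: p0:escaped | p1:(3,4)->(2,4) | p2:escaped | p3:(2,2)->(1,2) | p4:(3,3)->(2,3)
Step 4: p0:escaped | p1:(2,4)->(2,5)->EXIT | p2:escaped | p3:(1,2)->(0,2)->EXIT | p4:(2,3)->(2,4)
Step 5: p0:escaped | p1:escaped | p2:escaped | p3:escaped | p4:(2,4)->(2,5)->EXIT
Exit steps: [2, 4, 2, 4, 5]
First to escape: p0 at step 2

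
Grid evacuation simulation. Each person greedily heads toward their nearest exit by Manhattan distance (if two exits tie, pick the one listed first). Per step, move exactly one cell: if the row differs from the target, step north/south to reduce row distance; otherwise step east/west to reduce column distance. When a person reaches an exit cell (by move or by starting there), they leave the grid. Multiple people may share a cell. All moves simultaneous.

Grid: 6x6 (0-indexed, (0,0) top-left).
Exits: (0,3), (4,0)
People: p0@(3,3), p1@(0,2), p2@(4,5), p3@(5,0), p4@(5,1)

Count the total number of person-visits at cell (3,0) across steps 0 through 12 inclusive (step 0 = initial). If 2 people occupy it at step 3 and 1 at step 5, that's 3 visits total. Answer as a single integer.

Step 0: p0@(3,3) p1@(0,2) p2@(4,5) p3@(5,0) p4@(5,1) -> at (3,0): 0 [-], cum=0
Step 1: p0@(2,3) p1@ESC p2@(4,4) p3@ESC p4@(4,1) -> at (3,0): 0 [-], cum=0
Step 2: p0@(1,3) p1@ESC p2@(4,3) p3@ESC p4@ESC -> at (3,0): 0 [-], cum=0
Step 3: p0@ESC p1@ESC p2@(4,2) p3@ESC p4@ESC -> at (3,0): 0 [-], cum=0
Step 4: p0@ESC p1@ESC p2@(4,1) p3@ESC p4@ESC -> at (3,0): 0 [-], cum=0
Step 5: p0@ESC p1@ESC p2@ESC p3@ESC p4@ESC -> at (3,0): 0 [-], cum=0
Total visits = 0

Answer: 0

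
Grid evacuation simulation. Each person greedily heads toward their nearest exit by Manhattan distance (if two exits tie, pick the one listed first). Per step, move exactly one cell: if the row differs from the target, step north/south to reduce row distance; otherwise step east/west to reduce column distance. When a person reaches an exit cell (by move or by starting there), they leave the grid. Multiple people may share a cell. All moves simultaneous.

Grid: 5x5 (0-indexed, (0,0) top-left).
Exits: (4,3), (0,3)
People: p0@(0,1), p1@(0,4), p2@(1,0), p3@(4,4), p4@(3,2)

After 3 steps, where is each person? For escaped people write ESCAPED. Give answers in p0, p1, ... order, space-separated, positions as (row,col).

Step 1: p0:(0,1)->(0,2) | p1:(0,4)->(0,3)->EXIT | p2:(1,0)->(0,0) | p3:(4,4)->(4,3)->EXIT | p4:(3,2)->(4,2)
Step 2: p0:(0,2)->(0,3)->EXIT | p1:escaped | p2:(0,0)->(0,1) | p3:escaped | p4:(4,2)->(4,3)->EXIT
Step 3: p0:escaped | p1:escaped | p2:(0,1)->(0,2) | p3:escaped | p4:escaped

ESCAPED ESCAPED (0,2) ESCAPED ESCAPED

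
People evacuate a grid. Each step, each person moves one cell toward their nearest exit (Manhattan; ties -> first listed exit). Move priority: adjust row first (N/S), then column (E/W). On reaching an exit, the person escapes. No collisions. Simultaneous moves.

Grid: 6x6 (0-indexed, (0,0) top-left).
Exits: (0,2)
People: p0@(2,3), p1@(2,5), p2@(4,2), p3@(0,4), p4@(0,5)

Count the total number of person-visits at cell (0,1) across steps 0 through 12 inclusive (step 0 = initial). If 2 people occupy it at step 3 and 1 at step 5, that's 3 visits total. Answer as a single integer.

Answer: 0

Derivation:
Step 0: p0@(2,3) p1@(2,5) p2@(4,2) p3@(0,4) p4@(0,5) -> at (0,1): 0 [-], cum=0
Step 1: p0@(1,3) p1@(1,5) p2@(3,2) p3@(0,3) p4@(0,4) -> at (0,1): 0 [-], cum=0
Step 2: p0@(0,3) p1@(0,5) p2@(2,2) p3@ESC p4@(0,3) -> at (0,1): 0 [-], cum=0
Step 3: p0@ESC p1@(0,4) p2@(1,2) p3@ESC p4@ESC -> at (0,1): 0 [-], cum=0
Step 4: p0@ESC p1@(0,3) p2@ESC p3@ESC p4@ESC -> at (0,1): 0 [-], cum=0
Step 5: p0@ESC p1@ESC p2@ESC p3@ESC p4@ESC -> at (0,1): 0 [-], cum=0
Total visits = 0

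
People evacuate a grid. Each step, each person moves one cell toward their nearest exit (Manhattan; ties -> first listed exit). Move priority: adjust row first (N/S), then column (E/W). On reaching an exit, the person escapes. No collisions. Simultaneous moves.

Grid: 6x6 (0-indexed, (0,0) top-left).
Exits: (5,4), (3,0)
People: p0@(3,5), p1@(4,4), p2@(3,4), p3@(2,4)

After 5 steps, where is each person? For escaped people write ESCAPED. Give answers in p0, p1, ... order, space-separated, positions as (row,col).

Step 1: p0:(3,5)->(4,5) | p1:(4,4)->(5,4)->EXIT | p2:(3,4)->(4,4) | p3:(2,4)->(3,4)
Step 2: p0:(4,5)->(5,5) | p1:escaped | p2:(4,4)->(5,4)->EXIT | p3:(3,4)->(4,4)
Step 3: p0:(5,5)->(5,4)->EXIT | p1:escaped | p2:escaped | p3:(4,4)->(5,4)->EXIT

ESCAPED ESCAPED ESCAPED ESCAPED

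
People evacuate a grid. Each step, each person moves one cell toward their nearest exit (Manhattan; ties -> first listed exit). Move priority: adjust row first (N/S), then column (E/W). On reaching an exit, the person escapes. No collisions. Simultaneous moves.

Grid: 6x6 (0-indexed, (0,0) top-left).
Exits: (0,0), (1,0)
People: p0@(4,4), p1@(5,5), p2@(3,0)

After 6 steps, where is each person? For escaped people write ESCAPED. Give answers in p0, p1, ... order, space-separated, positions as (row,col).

Step 1: p0:(4,4)->(3,4) | p1:(5,5)->(4,5) | p2:(3,0)->(2,0)
Step 2: p0:(3,4)->(2,4) | p1:(4,5)->(3,5) | p2:(2,0)->(1,0)->EXIT
Step 3: p0:(2,4)->(1,4) | p1:(3,5)->(2,5) | p2:escaped
Step 4: p0:(1,4)->(1,3) | p1:(2,5)->(1,5) | p2:escaped
Step 5: p0:(1,3)->(1,2) | p1:(1,5)->(1,4) | p2:escaped
Step 6: p0:(1,2)->(1,1) | p1:(1,4)->(1,3) | p2:escaped

(1,1) (1,3) ESCAPED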